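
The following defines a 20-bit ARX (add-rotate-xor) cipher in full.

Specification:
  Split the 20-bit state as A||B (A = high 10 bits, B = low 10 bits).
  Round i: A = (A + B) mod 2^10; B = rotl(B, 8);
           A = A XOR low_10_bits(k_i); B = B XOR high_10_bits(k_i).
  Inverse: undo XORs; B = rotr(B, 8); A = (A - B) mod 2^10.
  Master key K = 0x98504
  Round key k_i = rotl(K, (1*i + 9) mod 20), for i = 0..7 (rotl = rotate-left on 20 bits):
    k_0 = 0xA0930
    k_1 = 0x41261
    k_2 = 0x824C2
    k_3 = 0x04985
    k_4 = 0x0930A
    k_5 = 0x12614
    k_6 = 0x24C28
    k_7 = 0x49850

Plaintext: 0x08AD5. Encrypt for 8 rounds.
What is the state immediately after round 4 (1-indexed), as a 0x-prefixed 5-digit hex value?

0xB83FC

s_0 = plaintext = 0x08AD5
s_1 = Round(s_0, k_0) = 0xF1F37
s_2 = Round(s_1, k_1) = 0x27EC9
s_3 = Round(s_2, k_2) = 0xEABBB
s_4 = Round(s_3, k_3) = 0xB83FC
s_5 = Round(s_4, k_4) = 0x758DB
s_6 = Round(s_5, k_5) = 0x2977F
s_7 = Round(s_6, k_6) = 0x0334C
s_8 = Round(s_7, k_7) = 0xC21F5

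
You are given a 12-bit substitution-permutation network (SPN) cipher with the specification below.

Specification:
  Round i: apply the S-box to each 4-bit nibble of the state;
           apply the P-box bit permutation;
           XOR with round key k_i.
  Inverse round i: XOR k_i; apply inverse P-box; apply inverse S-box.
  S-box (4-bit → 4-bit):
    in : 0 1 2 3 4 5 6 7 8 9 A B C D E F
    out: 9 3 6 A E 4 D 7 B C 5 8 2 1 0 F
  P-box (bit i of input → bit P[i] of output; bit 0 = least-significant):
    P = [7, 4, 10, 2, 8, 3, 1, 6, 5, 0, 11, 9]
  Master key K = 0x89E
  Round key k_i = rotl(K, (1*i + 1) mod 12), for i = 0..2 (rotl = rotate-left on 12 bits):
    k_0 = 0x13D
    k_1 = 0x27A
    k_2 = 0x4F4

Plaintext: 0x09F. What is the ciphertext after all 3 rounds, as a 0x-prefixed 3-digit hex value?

s_0 = plaintext = 0x09F
s_1 = Round(s_0, k_0) = 0x7CB
s_2 = Round(s_1, k_1) = 0xA57
s_3 = Round(s_2, k_2) = 0x846

0x846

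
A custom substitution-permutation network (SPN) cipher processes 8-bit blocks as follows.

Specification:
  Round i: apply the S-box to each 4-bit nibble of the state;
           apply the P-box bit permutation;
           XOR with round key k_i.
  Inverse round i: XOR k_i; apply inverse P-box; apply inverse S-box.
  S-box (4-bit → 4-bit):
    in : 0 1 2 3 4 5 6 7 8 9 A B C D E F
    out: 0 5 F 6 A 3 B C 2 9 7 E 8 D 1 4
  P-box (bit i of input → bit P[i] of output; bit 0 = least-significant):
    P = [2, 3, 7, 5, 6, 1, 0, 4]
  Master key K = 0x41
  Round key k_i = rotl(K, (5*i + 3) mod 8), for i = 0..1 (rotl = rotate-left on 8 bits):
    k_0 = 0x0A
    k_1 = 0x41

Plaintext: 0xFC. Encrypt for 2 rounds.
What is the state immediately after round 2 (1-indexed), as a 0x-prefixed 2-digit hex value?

s_0 = plaintext = 0xFC
s_1 = Round(s_0, k_0) = 0x2B
s_2 = Round(s_1, k_1) = 0xBA

0xBA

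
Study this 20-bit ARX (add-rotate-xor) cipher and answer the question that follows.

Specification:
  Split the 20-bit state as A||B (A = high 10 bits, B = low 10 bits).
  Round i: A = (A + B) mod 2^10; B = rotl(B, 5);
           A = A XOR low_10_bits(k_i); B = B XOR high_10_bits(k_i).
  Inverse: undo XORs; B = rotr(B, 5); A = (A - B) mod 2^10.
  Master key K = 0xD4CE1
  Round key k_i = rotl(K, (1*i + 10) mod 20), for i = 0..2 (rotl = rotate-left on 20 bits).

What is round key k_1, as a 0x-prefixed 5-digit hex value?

K = 0xD4CE1
k_0 = rotl(K, (1*0+10) mod 20) = rotl(K, 10) = 0x38753
k_1 = rotl(K, (1*1+10) mod 20) = rotl(K, 11) = 0x70EA6

0x70EA6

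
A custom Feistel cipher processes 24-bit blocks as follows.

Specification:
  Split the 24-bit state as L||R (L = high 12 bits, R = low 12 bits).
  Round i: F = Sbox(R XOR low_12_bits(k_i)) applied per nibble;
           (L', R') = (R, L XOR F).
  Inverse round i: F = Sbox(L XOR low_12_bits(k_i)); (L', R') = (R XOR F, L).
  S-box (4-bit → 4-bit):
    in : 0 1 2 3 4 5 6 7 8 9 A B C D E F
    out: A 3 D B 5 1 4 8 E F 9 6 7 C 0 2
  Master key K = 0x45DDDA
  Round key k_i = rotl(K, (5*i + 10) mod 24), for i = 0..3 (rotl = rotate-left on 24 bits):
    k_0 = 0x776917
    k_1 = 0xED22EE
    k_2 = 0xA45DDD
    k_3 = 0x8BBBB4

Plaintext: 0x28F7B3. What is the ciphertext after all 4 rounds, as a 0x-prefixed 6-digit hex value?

0x84C6B8

s_0 = plaintext = 0x28F7B3
s_1 = Round(s_0, k_0) = 0x7B321A
s_2 = Round(s_1, k_1) = 0x21AD96
s_3 = Round(s_2, k_2) = 0xD9684C
s_4 = Round(s_3, k_3) = 0x84C6B8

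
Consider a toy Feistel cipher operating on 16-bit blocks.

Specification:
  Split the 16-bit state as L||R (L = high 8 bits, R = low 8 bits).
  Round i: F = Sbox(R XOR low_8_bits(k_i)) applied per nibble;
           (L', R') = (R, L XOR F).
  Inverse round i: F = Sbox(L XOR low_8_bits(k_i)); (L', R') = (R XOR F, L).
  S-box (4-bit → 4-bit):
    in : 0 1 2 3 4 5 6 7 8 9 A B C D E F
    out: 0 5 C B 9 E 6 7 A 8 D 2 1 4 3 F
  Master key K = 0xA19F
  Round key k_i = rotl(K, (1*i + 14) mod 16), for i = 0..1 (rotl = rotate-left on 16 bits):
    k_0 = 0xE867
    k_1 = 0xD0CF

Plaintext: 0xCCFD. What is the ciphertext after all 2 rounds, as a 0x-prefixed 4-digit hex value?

s_0 = plaintext = 0xCCFD
s_1 = Round(s_0, k_0) = 0xFD41
s_2 = Round(s_1, k_1) = 0x415E

0x415E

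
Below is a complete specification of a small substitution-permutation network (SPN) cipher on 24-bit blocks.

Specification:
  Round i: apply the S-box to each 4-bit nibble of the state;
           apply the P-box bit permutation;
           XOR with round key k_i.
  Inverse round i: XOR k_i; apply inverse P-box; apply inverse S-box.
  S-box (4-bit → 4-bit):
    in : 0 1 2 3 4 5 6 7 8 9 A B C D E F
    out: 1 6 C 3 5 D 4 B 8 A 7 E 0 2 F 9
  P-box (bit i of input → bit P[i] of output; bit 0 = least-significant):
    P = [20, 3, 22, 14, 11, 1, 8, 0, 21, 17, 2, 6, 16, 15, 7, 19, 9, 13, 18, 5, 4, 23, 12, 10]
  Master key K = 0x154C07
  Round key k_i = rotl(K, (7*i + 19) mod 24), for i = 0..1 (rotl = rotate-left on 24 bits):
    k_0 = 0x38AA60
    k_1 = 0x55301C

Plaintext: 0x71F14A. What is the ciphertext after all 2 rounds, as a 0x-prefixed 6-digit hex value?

s_0 = plaintext = 0x71F14A
s_1 = Round(s_0, k_0) = 0xE7877C
s_2 = Round(s_1, k_1) = 0xFF0E6F

0xFF0E6F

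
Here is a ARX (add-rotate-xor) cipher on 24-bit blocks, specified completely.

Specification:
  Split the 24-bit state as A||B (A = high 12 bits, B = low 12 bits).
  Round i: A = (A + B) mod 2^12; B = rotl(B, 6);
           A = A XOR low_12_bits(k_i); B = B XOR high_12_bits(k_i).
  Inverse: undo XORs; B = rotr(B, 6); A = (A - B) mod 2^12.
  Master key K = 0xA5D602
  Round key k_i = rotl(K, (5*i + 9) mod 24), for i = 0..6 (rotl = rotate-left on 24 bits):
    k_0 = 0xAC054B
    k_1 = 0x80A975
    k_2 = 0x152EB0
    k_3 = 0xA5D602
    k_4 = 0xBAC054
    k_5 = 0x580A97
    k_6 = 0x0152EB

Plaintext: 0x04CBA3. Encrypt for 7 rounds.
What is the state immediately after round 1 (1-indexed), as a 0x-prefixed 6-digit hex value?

0xEA422E

s_0 = plaintext = 0x04CBA3
s_1 = Round(s_0, k_0) = 0xEA422E
s_2 = Round(s_1, k_1) = 0x9A7382
s_3 = Round(s_2, k_2) = 0x3991DC
s_4 = Round(s_3, k_3) = 0x377D5A
s_5 = Round(s_4, k_4) = 0x085D19
s_6 = Round(s_5, k_5) = 0x7093F4
s_7 = Round(s_6, k_6) = 0x816D1A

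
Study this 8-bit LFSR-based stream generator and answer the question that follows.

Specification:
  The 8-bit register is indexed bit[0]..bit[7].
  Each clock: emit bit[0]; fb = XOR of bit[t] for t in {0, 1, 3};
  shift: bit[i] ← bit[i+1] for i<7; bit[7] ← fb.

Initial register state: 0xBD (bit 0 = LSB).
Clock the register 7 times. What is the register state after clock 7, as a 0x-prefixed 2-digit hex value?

reg_0 = 0xBD
clock 1: out=1, reg = 0x5E
clock 2: out=0, reg = 0x2F
clock 3: out=1, reg = 0x97
clock 4: out=1, reg = 0x4B
clock 5: out=1, reg = 0xA5
clock 6: out=1, reg = 0xD2
clock 7: out=0, reg = 0xE9

0xE9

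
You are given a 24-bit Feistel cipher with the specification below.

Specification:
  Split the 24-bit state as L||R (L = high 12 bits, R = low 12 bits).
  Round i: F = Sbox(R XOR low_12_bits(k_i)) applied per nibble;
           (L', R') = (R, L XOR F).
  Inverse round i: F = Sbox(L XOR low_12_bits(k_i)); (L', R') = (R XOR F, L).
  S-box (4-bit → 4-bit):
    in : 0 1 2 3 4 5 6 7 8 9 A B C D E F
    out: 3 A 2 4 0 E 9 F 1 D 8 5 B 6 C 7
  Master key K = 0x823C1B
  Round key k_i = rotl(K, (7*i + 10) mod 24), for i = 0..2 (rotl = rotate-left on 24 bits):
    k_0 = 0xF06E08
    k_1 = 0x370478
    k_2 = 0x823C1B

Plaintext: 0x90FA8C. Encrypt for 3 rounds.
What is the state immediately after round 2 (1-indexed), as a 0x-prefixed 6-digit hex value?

0x91FC13

s_0 = plaintext = 0x90FA8C
s_1 = Round(s_0, k_0) = 0xA8C91F
s_2 = Round(s_1, k_1) = 0x91FC13
s_3 = Round(s_2, k_2) = 0xC13A2E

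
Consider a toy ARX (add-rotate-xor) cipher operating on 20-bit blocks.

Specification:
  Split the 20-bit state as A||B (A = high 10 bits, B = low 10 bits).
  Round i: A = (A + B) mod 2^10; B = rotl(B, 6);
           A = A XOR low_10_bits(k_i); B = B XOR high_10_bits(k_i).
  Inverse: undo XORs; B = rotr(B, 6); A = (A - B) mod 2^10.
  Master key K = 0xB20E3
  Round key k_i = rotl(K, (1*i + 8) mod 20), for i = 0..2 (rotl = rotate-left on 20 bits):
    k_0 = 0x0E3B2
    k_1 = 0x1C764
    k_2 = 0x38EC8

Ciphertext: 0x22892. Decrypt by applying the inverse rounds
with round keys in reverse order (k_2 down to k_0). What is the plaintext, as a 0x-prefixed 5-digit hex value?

s_0 = ciphertext = 0x22892
s_1 = InvRound(s_0, k_2) = 0xCC711
s_2 = InvRound(s_1, k_1) = 0x9220D
s_3 = InvRound(s_2, k_0) = 0xA8B58

0xA8B58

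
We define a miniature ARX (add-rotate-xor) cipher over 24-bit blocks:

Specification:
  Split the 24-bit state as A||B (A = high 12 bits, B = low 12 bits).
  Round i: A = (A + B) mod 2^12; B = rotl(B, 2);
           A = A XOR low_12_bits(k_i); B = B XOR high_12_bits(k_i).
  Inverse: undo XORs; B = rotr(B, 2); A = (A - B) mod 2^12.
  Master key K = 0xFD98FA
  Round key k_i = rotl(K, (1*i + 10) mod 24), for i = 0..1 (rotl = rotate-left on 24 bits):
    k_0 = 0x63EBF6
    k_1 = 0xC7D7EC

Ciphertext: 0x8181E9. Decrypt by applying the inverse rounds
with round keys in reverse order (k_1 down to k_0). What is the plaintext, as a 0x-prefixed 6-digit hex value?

0xA23D56

s_0 = ciphertext = 0x8181E9
s_1 = InvRound(s_0, k_1) = 0xC8F365
s_2 = InvRound(s_1, k_0) = 0xA23D56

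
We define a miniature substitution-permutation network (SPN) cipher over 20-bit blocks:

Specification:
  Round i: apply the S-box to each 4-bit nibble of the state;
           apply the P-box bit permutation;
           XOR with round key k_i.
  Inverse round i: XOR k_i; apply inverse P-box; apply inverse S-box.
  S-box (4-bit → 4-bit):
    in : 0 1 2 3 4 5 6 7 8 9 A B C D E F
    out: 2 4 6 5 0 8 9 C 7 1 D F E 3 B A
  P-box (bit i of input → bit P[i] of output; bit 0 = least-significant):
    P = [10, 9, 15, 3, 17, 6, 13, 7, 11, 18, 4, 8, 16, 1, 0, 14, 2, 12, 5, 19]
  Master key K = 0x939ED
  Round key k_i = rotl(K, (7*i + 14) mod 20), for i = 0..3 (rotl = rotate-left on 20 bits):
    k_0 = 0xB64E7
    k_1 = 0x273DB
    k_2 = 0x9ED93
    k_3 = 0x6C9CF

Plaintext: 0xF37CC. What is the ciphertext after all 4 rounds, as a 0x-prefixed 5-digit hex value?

0xB356B

s_0 = plaintext = 0xF37CC
s_1 = Round(s_0, k_0) = 0x2D73E
s_2 = Round(s_1, k_1) = 0x144E1
s_3 = Round(s_2, k_2) = 0xB6D73
s_4 = Round(s_3, k_3) = 0xB356B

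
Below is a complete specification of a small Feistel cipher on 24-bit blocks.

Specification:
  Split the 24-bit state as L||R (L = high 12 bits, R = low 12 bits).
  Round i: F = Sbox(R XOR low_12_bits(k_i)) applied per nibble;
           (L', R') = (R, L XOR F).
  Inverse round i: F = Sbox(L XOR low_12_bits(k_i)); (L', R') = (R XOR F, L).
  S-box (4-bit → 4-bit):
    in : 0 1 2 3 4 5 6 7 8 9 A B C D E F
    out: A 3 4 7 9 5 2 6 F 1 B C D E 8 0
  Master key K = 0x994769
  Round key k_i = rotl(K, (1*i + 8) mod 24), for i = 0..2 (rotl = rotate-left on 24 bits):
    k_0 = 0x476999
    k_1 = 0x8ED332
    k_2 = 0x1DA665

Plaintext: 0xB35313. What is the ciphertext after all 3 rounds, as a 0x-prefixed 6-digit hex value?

s_0 = plaintext = 0xB35313
s_1 = Round(s_0, k_0) = 0x3130CE
s_2 = Round(s_1, k_1) = 0x0CE41E
s_3 = Round(s_2, k_2) = 0x41E4A2

0x41E4A2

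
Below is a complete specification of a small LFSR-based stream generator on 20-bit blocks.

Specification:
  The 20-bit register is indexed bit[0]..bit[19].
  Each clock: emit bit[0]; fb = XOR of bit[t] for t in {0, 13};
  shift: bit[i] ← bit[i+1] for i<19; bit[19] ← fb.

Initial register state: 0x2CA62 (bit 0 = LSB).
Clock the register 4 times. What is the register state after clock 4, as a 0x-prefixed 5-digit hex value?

reg_0 = 0x2CA62
clock 1: out=0, reg = 0x16531
clock 2: out=1, reg = 0x0B298
clock 3: out=0, reg = 0x8594C
clock 4: out=0, reg = 0x42CA6

0x42CA6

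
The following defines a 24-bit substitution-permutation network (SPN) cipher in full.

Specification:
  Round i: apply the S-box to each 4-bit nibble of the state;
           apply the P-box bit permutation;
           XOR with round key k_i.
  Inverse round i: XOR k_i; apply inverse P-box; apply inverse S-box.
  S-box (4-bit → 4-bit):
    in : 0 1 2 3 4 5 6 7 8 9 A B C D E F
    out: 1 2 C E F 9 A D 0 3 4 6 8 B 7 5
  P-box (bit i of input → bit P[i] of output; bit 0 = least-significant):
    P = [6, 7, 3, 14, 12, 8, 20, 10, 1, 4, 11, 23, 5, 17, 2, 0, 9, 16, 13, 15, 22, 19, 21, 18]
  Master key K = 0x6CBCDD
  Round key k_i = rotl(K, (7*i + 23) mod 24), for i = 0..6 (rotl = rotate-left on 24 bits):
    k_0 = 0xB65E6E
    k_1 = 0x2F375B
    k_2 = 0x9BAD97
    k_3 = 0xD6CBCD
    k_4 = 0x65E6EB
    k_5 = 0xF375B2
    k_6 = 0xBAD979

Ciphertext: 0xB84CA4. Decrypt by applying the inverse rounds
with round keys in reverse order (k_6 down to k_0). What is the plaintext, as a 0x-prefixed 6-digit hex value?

s_0 = ciphertext = 0xB84CA4
s_1 = InvRound(s_0, k_6) = 0x8C31DE
s_2 = InvRound(s_1, k_5) = 0x41E827
s_3 = InvRound(s_2, k_4) = 0x20AACE
s_4 = InvRound(s_3, k_3) = 0x7A65BC
s_5 = InvRound(s_4, k_2) = 0xF65782
s_6 = InvRound(s_5, k_1) = 0x9BC6A4
s_7 = InvRound(s_6, k_0) = 0x368F0E

0x368F0E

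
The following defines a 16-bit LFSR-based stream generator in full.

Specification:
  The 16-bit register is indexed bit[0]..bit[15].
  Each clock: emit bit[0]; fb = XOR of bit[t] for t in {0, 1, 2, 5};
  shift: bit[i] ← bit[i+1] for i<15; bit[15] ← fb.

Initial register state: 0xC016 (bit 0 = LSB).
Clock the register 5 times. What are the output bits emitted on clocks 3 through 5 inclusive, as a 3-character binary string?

101

reg_0 = 0xC016
clock 1: out=0, reg = 0x600B
clock 2: out=1, reg = 0x3005
clock 3: out=1, reg = 0x1802
clock 4: out=0, reg = 0x8C01
clock 5: out=1, reg = 0xC600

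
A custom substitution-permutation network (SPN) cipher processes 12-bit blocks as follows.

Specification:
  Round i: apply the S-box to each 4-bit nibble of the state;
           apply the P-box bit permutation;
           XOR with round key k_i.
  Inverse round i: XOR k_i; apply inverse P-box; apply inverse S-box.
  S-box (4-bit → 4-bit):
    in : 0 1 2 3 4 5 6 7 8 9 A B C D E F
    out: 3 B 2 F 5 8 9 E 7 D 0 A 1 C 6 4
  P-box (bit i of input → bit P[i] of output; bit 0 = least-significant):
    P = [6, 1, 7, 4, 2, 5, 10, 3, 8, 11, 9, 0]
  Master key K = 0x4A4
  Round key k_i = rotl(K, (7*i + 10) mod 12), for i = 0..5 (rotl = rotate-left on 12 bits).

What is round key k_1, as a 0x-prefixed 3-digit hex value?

K = 0x4A4
k_0 = rotl(K, (7*0+10) mod 12) = rotl(K, 10) = 0x129
k_1 = rotl(K, (7*1+10) mod 12) = rotl(K, 5) = 0x489

0x489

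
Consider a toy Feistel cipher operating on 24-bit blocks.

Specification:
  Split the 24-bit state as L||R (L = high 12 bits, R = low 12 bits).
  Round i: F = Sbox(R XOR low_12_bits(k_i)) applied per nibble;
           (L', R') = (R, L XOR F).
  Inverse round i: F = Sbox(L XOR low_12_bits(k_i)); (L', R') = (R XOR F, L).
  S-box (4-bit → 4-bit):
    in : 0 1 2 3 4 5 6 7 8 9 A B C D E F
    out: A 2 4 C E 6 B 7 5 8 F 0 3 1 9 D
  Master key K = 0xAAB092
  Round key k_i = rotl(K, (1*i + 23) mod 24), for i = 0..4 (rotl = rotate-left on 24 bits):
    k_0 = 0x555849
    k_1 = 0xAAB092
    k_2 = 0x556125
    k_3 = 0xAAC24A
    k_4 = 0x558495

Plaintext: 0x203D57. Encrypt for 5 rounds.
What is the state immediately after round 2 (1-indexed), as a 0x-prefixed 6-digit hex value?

s_0 = plaintext = 0x203D57
s_1 = Round(s_0, k_0) = 0xD5742A
s_2 = Round(s_1, k_1) = 0x42A352
s_3 = Round(s_2, k_2) = 0x35205D
s_4 = Round(s_3, k_3) = 0x05D775
s_5 = Round(s_4, k_4) = 0x775CC7

0x42A352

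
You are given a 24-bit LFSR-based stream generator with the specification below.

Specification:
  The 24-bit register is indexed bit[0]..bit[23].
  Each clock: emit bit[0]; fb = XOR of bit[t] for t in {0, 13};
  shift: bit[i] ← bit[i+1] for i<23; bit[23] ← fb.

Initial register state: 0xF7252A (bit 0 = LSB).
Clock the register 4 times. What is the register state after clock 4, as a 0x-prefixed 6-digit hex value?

reg_0 = 0xF7252A
clock 1: out=0, reg = 0xFB9295
clock 2: out=1, reg = 0xFDC94A
clock 3: out=0, reg = 0x7EE4A5
clock 4: out=1, reg = 0x3F7252

0x3F7252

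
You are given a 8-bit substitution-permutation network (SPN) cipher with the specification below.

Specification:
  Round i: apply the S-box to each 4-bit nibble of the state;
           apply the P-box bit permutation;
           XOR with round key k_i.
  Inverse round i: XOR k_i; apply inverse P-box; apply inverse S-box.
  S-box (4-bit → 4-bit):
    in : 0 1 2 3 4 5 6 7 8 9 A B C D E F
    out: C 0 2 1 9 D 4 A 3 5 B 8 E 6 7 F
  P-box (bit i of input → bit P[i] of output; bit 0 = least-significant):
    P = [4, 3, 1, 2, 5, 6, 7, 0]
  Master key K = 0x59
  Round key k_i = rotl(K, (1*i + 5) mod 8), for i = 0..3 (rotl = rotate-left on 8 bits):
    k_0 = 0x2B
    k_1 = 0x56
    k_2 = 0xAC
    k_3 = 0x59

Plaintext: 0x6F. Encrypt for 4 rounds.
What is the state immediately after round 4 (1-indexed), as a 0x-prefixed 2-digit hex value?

s_0 = plaintext = 0x6F
s_1 = Round(s_0, k_0) = 0xB5
s_2 = Round(s_1, k_1) = 0x41
s_3 = Round(s_2, k_2) = 0x8D
s_4 = Round(s_3, k_3) = 0x33

0x33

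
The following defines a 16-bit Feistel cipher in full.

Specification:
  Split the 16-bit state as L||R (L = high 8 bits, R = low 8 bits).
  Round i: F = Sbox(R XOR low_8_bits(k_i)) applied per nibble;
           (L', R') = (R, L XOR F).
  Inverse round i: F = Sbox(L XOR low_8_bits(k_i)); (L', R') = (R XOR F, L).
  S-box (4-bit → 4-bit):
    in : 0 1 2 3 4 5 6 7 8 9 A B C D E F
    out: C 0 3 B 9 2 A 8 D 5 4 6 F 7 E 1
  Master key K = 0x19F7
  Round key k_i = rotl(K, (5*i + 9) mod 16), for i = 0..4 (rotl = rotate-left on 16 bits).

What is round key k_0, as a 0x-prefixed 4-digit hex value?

K = 0x19F7
k_0 = rotl(K, (5*0+9) mod 16) = rotl(K, 9) = 0xEE33

0xEE33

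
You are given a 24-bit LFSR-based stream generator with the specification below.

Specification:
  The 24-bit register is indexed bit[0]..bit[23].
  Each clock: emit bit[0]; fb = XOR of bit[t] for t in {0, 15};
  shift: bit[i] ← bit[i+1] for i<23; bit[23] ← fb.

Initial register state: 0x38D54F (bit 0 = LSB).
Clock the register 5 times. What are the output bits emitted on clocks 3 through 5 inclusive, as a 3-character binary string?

reg_0 = 0x38D54F
clock 1: out=1, reg = 0x1C6AA7
clock 2: out=1, reg = 0x8E3553
clock 3: out=1, reg = 0xC71AA9
clock 4: out=1, reg = 0xE38D54
clock 5: out=0, reg = 0xF1C6AA

110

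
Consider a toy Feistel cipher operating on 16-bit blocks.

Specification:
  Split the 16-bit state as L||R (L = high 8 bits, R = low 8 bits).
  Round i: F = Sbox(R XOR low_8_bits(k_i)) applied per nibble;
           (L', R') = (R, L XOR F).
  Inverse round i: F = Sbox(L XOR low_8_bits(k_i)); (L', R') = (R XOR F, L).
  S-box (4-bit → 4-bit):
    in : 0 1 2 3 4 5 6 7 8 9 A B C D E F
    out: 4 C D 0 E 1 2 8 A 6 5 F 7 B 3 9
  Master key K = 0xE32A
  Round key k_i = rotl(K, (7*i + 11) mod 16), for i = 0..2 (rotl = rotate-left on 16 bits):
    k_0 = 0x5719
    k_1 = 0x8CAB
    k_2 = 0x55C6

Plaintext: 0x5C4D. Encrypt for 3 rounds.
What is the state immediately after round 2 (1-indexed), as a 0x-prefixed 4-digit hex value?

s_0 = plaintext = 0x5C4D
s_1 = Round(s_0, k_0) = 0x4D42
s_2 = Round(s_1, k_1) = 0x427B
s_3 = Round(s_2, k_2) = 0x7BB9

0x427B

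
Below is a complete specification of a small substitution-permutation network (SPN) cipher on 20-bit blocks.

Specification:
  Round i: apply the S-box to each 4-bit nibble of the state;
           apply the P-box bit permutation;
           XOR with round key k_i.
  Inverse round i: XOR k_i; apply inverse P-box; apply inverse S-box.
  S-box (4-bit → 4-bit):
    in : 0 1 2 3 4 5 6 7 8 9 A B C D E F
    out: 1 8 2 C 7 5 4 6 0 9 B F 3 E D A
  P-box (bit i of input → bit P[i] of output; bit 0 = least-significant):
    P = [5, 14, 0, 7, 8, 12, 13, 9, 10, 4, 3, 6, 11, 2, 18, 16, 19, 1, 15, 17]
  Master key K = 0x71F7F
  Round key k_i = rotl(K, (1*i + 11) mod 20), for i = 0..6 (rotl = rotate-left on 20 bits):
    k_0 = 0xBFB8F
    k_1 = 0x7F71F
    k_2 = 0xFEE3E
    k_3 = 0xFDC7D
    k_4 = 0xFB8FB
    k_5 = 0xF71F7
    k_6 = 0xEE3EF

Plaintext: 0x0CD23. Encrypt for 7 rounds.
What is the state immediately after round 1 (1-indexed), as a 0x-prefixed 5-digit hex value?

s_0 = plaintext = 0x0CD23
s_1 = Round(s_0, k_0) = 0x3E352
s_2 = Round(s_1, k_1) = 0x01E57
s_3 = Round(s_2, k_2) = 0x68B77
s_4 = Round(s_3, k_3) = 0xF2824
s_5 = Round(s_4, k_4) = 0xDE8DC
s_6 = Round(s_5, k_5) = 0x88BD5
s_7 = Round(s_6, k_6) = 0xED596

0x3E352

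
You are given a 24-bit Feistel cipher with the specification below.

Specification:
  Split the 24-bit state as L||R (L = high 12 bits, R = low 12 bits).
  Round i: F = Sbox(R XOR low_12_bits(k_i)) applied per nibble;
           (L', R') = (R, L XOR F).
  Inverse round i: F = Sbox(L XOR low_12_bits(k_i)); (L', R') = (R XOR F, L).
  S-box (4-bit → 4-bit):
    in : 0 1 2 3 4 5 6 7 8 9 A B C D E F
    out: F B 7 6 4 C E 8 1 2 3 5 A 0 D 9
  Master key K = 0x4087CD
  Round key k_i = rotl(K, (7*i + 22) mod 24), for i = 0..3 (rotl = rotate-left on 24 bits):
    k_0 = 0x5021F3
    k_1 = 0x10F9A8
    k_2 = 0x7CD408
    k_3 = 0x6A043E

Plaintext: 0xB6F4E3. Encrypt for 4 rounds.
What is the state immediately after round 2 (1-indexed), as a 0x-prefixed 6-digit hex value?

0x7D0962

s_0 = plaintext = 0xB6F4E3
s_1 = Round(s_0, k_0) = 0x4E37D0
s_2 = Round(s_1, k_1) = 0x7D0962
s_3 = Round(s_2, k_2) = 0x962733
s_4 = Round(s_3, k_3) = 0x733F92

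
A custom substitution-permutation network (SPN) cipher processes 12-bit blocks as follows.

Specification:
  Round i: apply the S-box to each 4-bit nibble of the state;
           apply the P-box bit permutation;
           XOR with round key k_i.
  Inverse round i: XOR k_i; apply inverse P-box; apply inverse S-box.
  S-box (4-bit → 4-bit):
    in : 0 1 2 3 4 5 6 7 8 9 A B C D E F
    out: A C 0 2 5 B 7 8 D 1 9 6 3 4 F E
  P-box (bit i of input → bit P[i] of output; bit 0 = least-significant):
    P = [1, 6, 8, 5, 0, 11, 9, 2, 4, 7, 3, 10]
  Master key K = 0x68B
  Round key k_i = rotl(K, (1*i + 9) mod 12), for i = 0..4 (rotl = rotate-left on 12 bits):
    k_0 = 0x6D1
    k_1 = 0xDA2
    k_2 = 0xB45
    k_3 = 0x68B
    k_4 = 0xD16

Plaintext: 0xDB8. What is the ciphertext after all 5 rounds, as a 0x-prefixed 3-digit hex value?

0x90C

s_0 = plaintext = 0xDB8
s_1 = Round(s_0, k_0) = 0xDFB
s_2 = Round(s_1, k_1) = 0x6EE
s_3 = Round(s_2, k_2) = 0x0BA
s_4 = Round(s_3, k_3) = 0x829
s_5 = Round(s_4, k_4) = 0x90C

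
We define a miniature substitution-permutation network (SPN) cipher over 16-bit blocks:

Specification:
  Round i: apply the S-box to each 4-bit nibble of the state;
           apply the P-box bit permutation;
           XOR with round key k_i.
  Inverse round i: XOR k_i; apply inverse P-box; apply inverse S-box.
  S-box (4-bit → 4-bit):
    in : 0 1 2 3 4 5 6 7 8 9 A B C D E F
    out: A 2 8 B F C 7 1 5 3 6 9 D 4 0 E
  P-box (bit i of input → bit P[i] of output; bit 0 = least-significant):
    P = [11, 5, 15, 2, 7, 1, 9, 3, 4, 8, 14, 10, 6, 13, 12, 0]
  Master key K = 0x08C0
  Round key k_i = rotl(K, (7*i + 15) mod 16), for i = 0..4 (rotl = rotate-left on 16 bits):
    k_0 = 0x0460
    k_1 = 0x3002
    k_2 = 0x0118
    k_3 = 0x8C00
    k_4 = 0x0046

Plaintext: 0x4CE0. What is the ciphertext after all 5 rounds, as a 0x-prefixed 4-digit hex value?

0x1FD8

s_0 = plaintext = 0x4CE0
s_1 = Round(s_0, k_0) = 0x7015
s_2 = Round(s_1, k_1) = 0xB544
s_3 = Round(s_2, k_2) = 0xCFF7
s_4 = Round(s_3, k_3) = 0xD34B
s_5 = Round(s_4, k_4) = 0x1FD8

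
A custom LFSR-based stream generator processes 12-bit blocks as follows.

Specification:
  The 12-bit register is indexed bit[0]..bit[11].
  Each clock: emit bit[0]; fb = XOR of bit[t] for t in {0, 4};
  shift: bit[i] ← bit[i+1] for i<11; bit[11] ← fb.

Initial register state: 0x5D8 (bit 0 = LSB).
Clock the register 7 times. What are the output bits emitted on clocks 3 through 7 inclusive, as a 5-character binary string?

01101

reg_0 = 0x5D8
clock 1: out=0, reg = 0xAEC
clock 2: out=0, reg = 0x576
clock 3: out=0, reg = 0xABB
clock 4: out=1, reg = 0x55D
clock 5: out=1, reg = 0x2AE
clock 6: out=0, reg = 0x157
clock 7: out=1, reg = 0x0AB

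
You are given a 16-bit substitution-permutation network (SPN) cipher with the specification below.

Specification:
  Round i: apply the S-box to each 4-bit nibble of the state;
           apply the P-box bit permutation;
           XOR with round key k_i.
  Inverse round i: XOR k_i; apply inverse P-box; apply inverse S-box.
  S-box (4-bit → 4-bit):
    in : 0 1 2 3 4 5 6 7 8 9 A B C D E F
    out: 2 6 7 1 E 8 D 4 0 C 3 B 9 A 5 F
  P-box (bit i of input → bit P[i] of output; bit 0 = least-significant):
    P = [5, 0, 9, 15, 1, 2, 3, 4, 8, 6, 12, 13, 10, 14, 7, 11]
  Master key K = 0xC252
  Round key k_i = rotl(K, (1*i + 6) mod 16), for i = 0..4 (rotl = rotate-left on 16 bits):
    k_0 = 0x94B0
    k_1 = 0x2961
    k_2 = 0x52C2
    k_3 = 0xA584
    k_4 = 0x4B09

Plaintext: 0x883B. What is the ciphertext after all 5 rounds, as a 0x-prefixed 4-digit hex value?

0x1D4A

s_0 = plaintext = 0x883B
s_1 = Round(s_0, k_0) = 0x1493
s_2 = Round(s_1, k_1) = 0x5999
s_3 = Round(s_2, k_2) = 0xE8DA
s_4 = Round(s_3, k_3) = 0xA131
s_5 = Round(s_4, k_4) = 0x1D4A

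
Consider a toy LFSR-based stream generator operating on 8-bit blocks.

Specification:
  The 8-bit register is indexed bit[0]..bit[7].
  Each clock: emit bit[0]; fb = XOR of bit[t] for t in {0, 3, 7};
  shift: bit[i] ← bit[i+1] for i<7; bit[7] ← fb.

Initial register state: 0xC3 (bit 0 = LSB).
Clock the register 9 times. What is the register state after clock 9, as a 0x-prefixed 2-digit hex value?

0xFB

reg_0 = 0xC3
clock 1: out=1, reg = 0x61
clock 2: out=1, reg = 0xB0
clock 3: out=0, reg = 0xD8
clock 4: out=0, reg = 0x6C
clock 5: out=0, reg = 0xB6
clock 6: out=0, reg = 0xDB
clock 7: out=1, reg = 0xED
clock 8: out=1, reg = 0xF6
clock 9: out=0, reg = 0xFB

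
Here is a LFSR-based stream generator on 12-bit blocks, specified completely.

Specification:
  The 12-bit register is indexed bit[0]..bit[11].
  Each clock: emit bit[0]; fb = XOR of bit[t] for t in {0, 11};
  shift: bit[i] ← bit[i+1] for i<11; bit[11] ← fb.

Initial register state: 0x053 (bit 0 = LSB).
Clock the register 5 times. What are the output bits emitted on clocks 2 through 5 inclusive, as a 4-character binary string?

1001

reg_0 = 0x053
clock 1: out=1, reg = 0x829
clock 2: out=1, reg = 0x414
clock 3: out=0, reg = 0x20A
clock 4: out=0, reg = 0x105
clock 5: out=1, reg = 0x882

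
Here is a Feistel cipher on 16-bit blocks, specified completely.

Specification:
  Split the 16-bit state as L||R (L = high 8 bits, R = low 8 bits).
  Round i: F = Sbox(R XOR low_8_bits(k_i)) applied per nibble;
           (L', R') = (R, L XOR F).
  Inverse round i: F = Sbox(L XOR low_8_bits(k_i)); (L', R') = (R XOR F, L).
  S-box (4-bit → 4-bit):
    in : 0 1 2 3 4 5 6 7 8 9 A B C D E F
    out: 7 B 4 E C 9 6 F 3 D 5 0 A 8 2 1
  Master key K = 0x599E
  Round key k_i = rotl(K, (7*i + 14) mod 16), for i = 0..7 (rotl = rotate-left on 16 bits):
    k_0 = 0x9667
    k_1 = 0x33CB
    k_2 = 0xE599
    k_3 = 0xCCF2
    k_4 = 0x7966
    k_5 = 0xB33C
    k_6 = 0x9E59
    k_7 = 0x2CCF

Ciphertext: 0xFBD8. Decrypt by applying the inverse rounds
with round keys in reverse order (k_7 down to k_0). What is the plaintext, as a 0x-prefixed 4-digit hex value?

0xFEF6

s_0 = ciphertext = 0xFBD8
s_1 = InvRound(s_0, k_7) = 0x34FB
s_2 = InvRound(s_1, k_6) = 0x9334
s_3 = InvRound(s_2, k_5) = 0x6593
s_4 = InvRound(s_3, k_4) = 0xED65
s_5 = InvRound(s_4, k_3) = 0xD4ED
s_6 = InvRound(s_5, k_2) = 0x25D4
s_7 = InvRound(s_6, k_1) = 0xF625
s_8 = InvRound(s_7, k_0) = 0xFEF6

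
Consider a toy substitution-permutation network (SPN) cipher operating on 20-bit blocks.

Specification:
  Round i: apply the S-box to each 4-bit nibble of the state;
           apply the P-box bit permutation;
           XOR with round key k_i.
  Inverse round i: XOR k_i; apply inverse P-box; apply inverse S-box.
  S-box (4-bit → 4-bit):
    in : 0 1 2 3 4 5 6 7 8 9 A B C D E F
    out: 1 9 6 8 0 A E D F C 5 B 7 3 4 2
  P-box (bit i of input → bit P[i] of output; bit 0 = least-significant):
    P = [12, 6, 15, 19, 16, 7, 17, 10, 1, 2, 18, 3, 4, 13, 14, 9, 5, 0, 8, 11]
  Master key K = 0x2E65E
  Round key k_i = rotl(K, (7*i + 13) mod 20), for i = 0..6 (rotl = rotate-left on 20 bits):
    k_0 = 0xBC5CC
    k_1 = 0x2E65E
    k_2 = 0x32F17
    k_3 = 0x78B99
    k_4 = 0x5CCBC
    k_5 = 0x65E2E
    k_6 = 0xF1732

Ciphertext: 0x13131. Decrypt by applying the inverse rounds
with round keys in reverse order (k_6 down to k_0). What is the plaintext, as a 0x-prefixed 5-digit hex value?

s_0 = ciphertext = 0x13131
s_1 = InvRound(s_0, k_6) = 0xF5A93
s_2 = InvRound(s_1, k_5) = 0xD05B3
s_3 = InvRound(s_2, k_4) = 0x6EB49
s_4 = InvRound(s_3, k_3) = 0x4C4DF
s_5 = InvRound(s_4, k_2) = 0x969C2
s_6 = InvRound(s_5, k_1) = 0x91589
s_7 = InvRound(s_6, k_0) = 0xFEFEC

0xFEFEC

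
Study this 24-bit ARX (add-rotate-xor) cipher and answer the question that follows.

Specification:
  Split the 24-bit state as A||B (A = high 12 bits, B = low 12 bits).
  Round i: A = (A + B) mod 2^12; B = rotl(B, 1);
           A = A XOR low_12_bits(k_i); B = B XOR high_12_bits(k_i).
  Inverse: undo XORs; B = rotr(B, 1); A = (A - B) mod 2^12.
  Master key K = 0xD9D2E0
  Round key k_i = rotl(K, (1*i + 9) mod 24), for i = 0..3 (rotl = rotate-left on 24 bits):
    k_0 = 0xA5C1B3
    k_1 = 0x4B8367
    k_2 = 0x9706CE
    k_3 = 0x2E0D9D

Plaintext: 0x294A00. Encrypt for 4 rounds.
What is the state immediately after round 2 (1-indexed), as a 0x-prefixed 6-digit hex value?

0x8E3803

s_0 = plaintext = 0x294A00
s_1 = Round(s_0, k_0) = 0xD27E5D
s_2 = Round(s_1, k_1) = 0x8E3803
s_3 = Round(s_2, k_2) = 0x628977
s_4 = Round(s_3, k_3) = 0x20200F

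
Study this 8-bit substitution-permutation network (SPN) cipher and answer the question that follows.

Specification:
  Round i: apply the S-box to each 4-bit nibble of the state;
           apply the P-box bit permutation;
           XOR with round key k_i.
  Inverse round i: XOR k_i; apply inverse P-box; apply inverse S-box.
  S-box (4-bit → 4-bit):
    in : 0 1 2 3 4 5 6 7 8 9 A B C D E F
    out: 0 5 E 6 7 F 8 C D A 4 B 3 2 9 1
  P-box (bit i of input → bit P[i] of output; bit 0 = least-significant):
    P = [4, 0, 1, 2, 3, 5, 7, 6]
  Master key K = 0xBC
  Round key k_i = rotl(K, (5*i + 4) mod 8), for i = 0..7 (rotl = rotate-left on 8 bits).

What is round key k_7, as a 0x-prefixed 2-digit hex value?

0x5E

K = 0xBC
k_0 = rotl(K, (5*0+4) mod 8) = rotl(K, 4) = 0xCB
k_1 = rotl(K, (5*1+4) mod 8) = rotl(K, 1) = 0x79
k_2 = rotl(K, (5*2+4) mod 8) = rotl(K, 6) = 0x2F
k_3 = rotl(K, (5*3+4) mod 8) = rotl(K, 3) = 0xE5
k_4 = rotl(K, (5*4+4) mod 8) = rotl(K, 0) = 0xBC
k_5 = rotl(K, (5*5+4) mod 8) = rotl(K, 5) = 0x97
k_6 = rotl(K, (5*6+4) mod 8) = rotl(K, 2) = 0xF2
k_7 = rotl(K, (5*7+4) mod 8) = rotl(K, 7) = 0x5E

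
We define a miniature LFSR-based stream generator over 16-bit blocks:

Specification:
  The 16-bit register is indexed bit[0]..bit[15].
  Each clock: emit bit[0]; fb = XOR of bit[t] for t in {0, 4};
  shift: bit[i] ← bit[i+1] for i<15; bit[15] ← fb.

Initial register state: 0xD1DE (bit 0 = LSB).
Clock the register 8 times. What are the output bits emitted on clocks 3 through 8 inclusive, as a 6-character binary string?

111011

reg_0 = 0xD1DE
clock 1: out=0, reg = 0xE8EF
clock 2: out=1, reg = 0xF477
clock 3: out=1, reg = 0x7A3B
clock 4: out=1, reg = 0x3D1D
clock 5: out=1, reg = 0x1E8E
clock 6: out=0, reg = 0x0F47
clock 7: out=1, reg = 0x87A3
clock 8: out=1, reg = 0xC3D1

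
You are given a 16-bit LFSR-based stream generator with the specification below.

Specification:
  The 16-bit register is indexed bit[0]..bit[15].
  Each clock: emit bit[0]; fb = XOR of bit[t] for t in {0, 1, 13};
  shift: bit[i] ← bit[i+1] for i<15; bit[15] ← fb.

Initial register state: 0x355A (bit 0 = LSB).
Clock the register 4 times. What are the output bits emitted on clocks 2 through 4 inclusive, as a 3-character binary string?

reg_0 = 0x355A
clock 1: out=0, reg = 0x1AAD
clock 2: out=1, reg = 0x8D56
clock 3: out=0, reg = 0xC6AB
clock 4: out=1, reg = 0x6355

101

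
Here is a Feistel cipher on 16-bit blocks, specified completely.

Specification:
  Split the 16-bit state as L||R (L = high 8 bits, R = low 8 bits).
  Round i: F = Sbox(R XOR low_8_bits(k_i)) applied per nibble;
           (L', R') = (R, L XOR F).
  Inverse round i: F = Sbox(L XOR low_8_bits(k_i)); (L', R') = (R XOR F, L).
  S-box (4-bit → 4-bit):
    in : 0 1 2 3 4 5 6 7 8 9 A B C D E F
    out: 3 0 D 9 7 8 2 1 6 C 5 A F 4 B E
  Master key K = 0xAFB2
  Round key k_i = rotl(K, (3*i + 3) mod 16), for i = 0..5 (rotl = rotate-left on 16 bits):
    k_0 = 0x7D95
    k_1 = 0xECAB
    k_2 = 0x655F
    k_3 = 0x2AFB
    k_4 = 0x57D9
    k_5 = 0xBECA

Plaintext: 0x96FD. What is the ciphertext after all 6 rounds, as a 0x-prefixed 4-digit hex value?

s_0 = plaintext = 0x96FD
s_1 = Round(s_0, k_0) = 0xFDB0
s_2 = Round(s_1, k_1) = 0xB0F7
s_3 = Round(s_2, k_2) = 0xF7E6
s_4 = Round(s_3, k_3) = 0xE6F3
s_5 = Round(s_4, k_4) = 0xF333
s_6 = Round(s_5, k_5) = 0x331F

0x331F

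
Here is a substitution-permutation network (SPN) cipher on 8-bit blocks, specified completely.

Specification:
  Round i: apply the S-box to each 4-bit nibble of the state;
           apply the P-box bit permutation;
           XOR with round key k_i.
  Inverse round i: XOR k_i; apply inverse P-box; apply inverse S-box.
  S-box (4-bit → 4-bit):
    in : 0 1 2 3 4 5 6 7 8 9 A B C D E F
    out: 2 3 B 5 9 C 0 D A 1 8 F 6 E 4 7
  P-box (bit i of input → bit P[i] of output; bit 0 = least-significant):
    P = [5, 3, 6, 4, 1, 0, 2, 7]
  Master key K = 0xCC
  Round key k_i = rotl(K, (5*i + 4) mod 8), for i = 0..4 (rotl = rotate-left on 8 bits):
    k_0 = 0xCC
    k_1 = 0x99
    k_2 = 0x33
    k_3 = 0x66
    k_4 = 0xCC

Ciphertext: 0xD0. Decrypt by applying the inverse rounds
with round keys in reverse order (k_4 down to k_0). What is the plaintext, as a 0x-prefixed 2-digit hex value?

s_0 = ciphertext = 0xD0
s_1 = InvRound(s_0, k_4) = 0xE8
s_2 = InvRound(s_1, k_3) = 0x70
s_3 = InvRound(s_2, k_2) = 0x1E
s_4 = InvRound(s_3, k_1) = 0xB6
s_5 = InvRound(s_4, k_0) = 0x9B

0x9B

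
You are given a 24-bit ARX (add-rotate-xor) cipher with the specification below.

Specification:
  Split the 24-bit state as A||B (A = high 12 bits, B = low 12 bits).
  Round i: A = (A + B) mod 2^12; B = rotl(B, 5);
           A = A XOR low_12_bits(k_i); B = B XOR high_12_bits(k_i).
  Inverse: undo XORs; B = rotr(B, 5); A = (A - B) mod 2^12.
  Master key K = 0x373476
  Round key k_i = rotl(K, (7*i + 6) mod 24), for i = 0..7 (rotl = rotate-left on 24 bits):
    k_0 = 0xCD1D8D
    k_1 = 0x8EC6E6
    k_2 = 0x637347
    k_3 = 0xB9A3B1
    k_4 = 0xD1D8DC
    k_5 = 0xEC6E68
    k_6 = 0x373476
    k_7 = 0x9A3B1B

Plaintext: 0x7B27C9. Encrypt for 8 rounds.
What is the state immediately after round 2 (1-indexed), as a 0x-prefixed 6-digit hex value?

s_0 = plaintext = 0x7B27C9
s_1 = Round(s_0, k_0) = 0x2F65FE
s_2 = Round(s_1, k_1) = 0xE12727
s_3 = Round(s_2, k_2) = 0x67E2D9
s_4 = Round(s_3, k_3) = 0xAE60BF
s_5 = Round(s_4, k_4) = 0x379AFC
s_6 = Round(s_5, k_5) = 0x01D153
s_7 = Round(s_6, k_6) = 0x506911
s_8 = Round(s_7, k_7) = 0x50CB91

0xE12727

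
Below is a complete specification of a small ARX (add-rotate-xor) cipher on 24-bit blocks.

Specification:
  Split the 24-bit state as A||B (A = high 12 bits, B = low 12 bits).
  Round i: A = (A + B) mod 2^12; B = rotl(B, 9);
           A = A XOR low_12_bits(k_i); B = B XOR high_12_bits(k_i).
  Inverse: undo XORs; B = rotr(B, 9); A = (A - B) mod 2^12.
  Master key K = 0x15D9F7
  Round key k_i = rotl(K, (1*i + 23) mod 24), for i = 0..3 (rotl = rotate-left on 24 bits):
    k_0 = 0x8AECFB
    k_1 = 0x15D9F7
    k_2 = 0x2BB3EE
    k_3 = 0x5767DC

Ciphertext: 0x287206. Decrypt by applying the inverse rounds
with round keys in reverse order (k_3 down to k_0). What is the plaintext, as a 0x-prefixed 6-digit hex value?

0x52C316

s_0 = ciphertext = 0x287206
s_1 = InvRound(s_0, k_3) = 0x9D8B83
s_2 = InvRound(s_1, k_2) = 0x0729C4
s_3 = InvRound(s_2, k_1) = 0x4B94CC
s_4 = InvRound(s_3, k_0) = 0x52C316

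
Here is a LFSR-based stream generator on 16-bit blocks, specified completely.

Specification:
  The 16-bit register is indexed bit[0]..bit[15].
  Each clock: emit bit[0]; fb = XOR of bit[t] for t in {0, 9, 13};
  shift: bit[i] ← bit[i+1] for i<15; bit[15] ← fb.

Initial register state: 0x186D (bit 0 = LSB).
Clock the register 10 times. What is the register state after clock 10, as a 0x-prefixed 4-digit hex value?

0x6A46

reg_0 = 0x186D
clock 1: out=1, reg = 0x8C36
clock 2: out=0, reg = 0x461B
clock 3: out=1, reg = 0x230D
clock 4: out=1, reg = 0x9186
clock 5: out=0, reg = 0x48C3
clock 6: out=1, reg = 0xA461
clock 7: out=1, reg = 0x5230
clock 8: out=0, reg = 0xA918
clock 9: out=0, reg = 0xD48C
clock 10: out=0, reg = 0x6A46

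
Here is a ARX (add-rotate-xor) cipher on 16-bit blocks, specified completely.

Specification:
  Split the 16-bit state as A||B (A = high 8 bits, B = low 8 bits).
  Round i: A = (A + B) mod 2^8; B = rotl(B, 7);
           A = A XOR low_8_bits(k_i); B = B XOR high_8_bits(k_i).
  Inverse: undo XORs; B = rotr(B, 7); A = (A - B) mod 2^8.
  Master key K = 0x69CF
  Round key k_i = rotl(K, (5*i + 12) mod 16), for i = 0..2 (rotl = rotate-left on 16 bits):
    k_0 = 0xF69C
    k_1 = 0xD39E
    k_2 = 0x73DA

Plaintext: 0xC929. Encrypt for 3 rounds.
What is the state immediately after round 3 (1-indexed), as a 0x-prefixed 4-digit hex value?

s_0 = plaintext = 0xC929
s_1 = Round(s_0, k_0) = 0x6E62
s_2 = Round(s_1, k_1) = 0x4EE2
s_3 = Round(s_2, k_2) = 0xEA02

0xEA02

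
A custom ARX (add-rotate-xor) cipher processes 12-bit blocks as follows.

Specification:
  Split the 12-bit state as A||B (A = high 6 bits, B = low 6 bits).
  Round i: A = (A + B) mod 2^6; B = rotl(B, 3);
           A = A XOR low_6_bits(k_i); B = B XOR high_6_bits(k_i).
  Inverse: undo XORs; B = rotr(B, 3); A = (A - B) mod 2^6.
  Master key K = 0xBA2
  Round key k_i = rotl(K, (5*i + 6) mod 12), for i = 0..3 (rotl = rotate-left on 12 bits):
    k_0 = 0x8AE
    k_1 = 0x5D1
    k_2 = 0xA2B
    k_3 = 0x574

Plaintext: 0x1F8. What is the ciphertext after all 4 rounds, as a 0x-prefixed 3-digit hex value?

s_0 = plaintext = 0x1F8
s_1 = Round(s_0, k_0) = 0x465
s_2 = Round(s_1, k_1) = 0x9FB
s_3 = Round(s_2, k_2) = 0x277
s_4 = Round(s_3, k_3) = 0xD2B

0xD2B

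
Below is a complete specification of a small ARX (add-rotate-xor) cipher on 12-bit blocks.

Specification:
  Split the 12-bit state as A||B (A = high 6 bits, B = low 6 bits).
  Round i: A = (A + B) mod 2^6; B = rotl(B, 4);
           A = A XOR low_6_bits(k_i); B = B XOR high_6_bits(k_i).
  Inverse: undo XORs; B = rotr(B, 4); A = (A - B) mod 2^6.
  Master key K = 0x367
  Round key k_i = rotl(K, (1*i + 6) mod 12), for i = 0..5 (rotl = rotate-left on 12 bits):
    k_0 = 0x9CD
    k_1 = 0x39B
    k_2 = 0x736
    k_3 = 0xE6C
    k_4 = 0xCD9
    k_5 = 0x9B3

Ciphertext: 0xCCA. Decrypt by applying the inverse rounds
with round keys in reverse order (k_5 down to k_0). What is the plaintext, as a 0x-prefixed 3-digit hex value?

s_0 = ciphertext = 0xCCA
s_1 = InvRound(s_0, k_5) = 0x3B2
s_2 = InvRound(s_1, k_4) = 0x4C4
s_3 = InvRound(s_2, k_3) = 0x237
s_4 = InvRound(s_3, k_2) = 0x42E
s_5 = InvRound(s_4, k_1) = 0x242
s_6 = InvRound(s_5, k_0) = 0xB96

0xB96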